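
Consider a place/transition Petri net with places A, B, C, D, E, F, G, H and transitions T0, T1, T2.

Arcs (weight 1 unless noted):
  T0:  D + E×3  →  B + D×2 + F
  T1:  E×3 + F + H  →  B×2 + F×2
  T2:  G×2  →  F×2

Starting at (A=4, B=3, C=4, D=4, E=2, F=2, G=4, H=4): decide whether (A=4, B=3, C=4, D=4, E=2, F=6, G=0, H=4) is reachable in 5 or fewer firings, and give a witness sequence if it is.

step 1: fire T2:  (A=4, B=3, C=4, D=4, E=2, F=2, G=4, H=4) → (A=4, B=3, C=4, D=4, E=2, F=4, G=2, H=4)
step 2: fire T2:  (A=4, B=3, C=4, D=4, E=2, F=4, G=2, H=4) → (A=4, B=3, C=4, D=4, E=2, F=6, G=0, H=4)

YES — reachable via ⟨T2, T2⟩ (2 firings)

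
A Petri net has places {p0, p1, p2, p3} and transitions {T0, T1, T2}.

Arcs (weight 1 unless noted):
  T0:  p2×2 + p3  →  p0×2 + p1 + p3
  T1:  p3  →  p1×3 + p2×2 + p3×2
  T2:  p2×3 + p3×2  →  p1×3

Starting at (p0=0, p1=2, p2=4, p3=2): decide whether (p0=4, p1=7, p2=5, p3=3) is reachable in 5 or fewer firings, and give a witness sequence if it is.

NO — not reachable within 5 firings

depth 0: 1 marking
depth 1: 4 markings reached so far
depth 2: 8 markings reached so far
depth 3: 13 markings reached so far
depth 4: 20 markings reached so far
depth 5: 29 markings reached so far
target is not among the 29 markings reachable within 5 steps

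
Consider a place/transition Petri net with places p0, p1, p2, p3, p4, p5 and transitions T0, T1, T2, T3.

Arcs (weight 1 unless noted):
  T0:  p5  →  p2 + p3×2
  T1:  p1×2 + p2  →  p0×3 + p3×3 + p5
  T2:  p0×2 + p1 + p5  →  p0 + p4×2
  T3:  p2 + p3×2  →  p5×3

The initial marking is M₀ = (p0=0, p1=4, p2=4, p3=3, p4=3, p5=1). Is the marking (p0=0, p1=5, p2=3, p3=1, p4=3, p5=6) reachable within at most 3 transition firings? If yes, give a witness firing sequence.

depth 0: 1 marking
depth 1: 4 markings reached so far
depth 2: 9 markings reached so far
depth 3: 19 markings reached so far
target is not among the 19 markings reachable within 3 steps

NO — not reachable within 3 firings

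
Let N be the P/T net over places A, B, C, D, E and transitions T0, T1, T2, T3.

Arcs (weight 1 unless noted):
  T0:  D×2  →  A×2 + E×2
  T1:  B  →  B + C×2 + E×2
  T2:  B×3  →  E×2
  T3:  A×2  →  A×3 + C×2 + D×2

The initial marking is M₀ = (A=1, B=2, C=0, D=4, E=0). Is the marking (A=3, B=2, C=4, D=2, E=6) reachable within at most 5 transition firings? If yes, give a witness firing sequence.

YES — reachable via ⟨T0, T1, T1⟩ (3 firings)

step 1: fire T0:  (A=1, B=2, C=0, D=4, E=0) → (A=3, B=2, C=0, D=2, E=2)
step 2: fire T1:  (A=3, B=2, C=0, D=2, E=2) → (A=3, B=2, C=2, D=2, E=4)
step 3: fire T1:  (A=3, B=2, C=2, D=2, E=4) → (A=3, B=2, C=4, D=2, E=6)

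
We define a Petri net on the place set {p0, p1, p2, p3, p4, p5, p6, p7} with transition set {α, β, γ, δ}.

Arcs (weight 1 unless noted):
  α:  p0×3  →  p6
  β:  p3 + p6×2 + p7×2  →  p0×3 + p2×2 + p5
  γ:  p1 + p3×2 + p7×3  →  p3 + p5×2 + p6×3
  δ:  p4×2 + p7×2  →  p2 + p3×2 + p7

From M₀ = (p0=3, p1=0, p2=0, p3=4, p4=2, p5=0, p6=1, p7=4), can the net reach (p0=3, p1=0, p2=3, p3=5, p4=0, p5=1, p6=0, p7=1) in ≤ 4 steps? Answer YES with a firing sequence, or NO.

YES — reachable via ⟨α, β, δ⟩ (3 firings)

step 1: fire α:  (p0=3, p1=0, p2=0, p3=4, p4=2, p5=0, p6=1, p7=4) → (p0=0, p1=0, p2=0, p3=4, p4=2, p5=0, p6=2, p7=4)
step 2: fire β:  (p0=0, p1=0, p2=0, p3=4, p4=2, p5=0, p6=2, p7=4) → (p0=3, p1=0, p2=2, p3=3, p4=2, p5=1, p6=0, p7=2)
step 3: fire δ:  (p0=3, p1=0, p2=2, p3=3, p4=2, p5=1, p6=0, p7=2) → (p0=3, p1=0, p2=3, p3=5, p4=0, p5=1, p6=0, p7=1)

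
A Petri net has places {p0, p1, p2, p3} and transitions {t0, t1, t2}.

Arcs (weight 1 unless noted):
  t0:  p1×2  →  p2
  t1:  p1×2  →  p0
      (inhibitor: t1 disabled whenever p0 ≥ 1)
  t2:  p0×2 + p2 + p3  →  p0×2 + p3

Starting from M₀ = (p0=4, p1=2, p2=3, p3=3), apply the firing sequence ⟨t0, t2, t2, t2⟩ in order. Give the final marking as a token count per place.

step 1: fire t0:  (p0=4, p1=2, p2=3, p3=3) → (p0=4, p1=0, p2=4, p3=3)
step 2: fire t2:  (p0=4, p1=0, p2=4, p3=3) → (p0=4, p1=0, p2=3, p3=3)
step 3: fire t2:  (p0=4, p1=0, p2=3, p3=3) → (p0=4, p1=0, p2=2, p3=3)
step 4: fire t2:  (p0=4, p1=0, p2=2, p3=3) → (p0=4, p1=0, p2=1, p3=3)

(p0=4, p1=0, p2=1, p3=3)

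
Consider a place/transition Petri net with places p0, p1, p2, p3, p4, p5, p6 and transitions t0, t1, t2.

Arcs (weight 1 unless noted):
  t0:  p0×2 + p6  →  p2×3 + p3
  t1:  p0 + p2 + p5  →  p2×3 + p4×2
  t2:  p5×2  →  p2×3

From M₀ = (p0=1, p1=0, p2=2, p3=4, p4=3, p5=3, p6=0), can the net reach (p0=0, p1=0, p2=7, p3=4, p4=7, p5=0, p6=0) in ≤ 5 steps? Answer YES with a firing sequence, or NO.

depth 0: 1 marking
depth 1: 3 markings reached so far
depth 2: 4 markings reached so far
depth 3: 4 markings reached so far
(frontier empty at depth 3; search complete)
target is not among the 4 markings reachable within 5 steps

NO — not reachable within 5 firings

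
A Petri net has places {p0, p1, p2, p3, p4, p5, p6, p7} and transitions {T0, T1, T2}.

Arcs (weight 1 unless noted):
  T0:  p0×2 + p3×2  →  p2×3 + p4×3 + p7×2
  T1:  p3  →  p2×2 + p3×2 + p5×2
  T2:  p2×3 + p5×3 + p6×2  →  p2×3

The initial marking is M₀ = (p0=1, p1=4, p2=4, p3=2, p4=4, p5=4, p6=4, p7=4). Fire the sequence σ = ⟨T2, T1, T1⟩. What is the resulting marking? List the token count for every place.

step 1: fire T2:  (p0=1, p1=4, p2=4, p3=2, p4=4, p5=4, p6=4, p7=4) → (p0=1, p1=4, p2=4, p3=2, p4=4, p5=1, p6=2, p7=4)
step 2: fire T1:  (p0=1, p1=4, p2=4, p3=2, p4=4, p5=1, p6=2, p7=4) → (p0=1, p1=4, p2=6, p3=3, p4=4, p5=3, p6=2, p7=4)
step 3: fire T1:  (p0=1, p1=4, p2=6, p3=3, p4=4, p5=3, p6=2, p7=4) → (p0=1, p1=4, p2=8, p3=4, p4=4, p5=5, p6=2, p7=4)

(p0=1, p1=4, p2=8, p3=4, p4=4, p5=5, p6=2, p7=4)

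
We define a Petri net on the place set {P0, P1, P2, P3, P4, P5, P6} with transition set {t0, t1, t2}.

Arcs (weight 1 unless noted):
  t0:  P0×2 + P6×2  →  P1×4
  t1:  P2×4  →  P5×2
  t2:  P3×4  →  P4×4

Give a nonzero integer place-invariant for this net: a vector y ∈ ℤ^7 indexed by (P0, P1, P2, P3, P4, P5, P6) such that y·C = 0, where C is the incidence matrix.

Incidence matrix C (rows=places, cols=transitions):
       t0   t1   t2
   P0  -2    0    0
   P1   4    0    0
   P2   0   -4    0
   P3   0    0   -4
   P4   0    0    4
   P5   0    2    0
   P6  -2    0    0

Candidate y = [2, 1, 0, 0, 0, 0, 0]; check y·C column-wise:
  col t0: 2·-2 + 1·4 + 0·-2 = 0
  col t1: 2·0 + 1·0 + 0·-4 + 0·2 = 0
  col t2: 2·0 + 1·0 + 0·-4 + 0·4 = 0

y = (P0:2, P1:1, P2:0, P3:0, P4:0, P5:0, P6:0)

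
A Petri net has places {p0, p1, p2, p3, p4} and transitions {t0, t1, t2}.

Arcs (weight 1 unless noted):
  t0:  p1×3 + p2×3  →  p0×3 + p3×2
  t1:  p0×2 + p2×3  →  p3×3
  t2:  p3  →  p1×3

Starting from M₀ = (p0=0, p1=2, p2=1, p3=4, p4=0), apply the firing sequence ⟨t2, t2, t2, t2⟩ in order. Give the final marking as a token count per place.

step 1: fire t2:  (p0=0, p1=2, p2=1, p3=4, p4=0) → (p0=0, p1=5, p2=1, p3=3, p4=0)
step 2: fire t2:  (p0=0, p1=5, p2=1, p3=3, p4=0) → (p0=0, p1=8, p2=1, p3=2, p4=0)
step 3: fire t2:  (p0=0, p1=8, p2=1, p3=2, p4=0) → (p0=0, p1=11, p2=1, p3=1, p4=0)
step 4: fire t2:  (p0=0, p1=11, p2=1, p3=1, p4=0) → (p0=0, p1=14, p2=1, p3=0, p4=0)

(p0=0, p1=14, p2=1, p3=0, p4=0)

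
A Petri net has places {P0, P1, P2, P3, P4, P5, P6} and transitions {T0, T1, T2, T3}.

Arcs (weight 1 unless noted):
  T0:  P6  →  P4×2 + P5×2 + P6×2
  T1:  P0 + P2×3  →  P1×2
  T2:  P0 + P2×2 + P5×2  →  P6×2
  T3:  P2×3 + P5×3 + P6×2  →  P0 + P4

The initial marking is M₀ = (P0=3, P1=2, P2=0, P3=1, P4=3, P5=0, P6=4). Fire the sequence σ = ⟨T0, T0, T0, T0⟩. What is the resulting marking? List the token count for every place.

step 1: fire T0:  (P0=3, P1=2, P2=0, P3=1, P4=3, P5=0, P6=4) → (P0=3, P1=2, P2=0, P3=1, P4=5, P5=2, P6=5)
step 2: fire T0:  (P0=3, P1=2, P2=0, P3=1, P4=5, P5=2, P6=5) → (P0=3, P1=2, P2=0, P3=1, P4=7, P5=4, P6=6)
step 3: fire T0:  (P0=3, P1=2, P2=0, P3=1, P4=7, P5=4, P6=6) → (P0=3, P1=2, P2=0, P3=1, P4=9, P5=6, P6=7)
step 4: fire T0:  (P0=3, P1=2, P2=0, P3=1, P4=9, P5=6, P6=7) → (P0=3, P1=2, P2=0, P3=1, P4=11, P5=8, P6=8)

(P0=3, P1=2, P2=0, P3=1, P4=11, P5=8, P6=8)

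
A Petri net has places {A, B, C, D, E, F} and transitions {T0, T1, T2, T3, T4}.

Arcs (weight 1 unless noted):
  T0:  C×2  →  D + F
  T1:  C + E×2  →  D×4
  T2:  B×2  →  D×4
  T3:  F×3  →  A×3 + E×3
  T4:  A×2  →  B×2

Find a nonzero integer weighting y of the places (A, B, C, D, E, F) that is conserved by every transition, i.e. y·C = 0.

Incidence matrix C (rows=places, cols=transitions):
       T0   T1   T2   T3   T4
    A   0    0    0    3   -2
    B   0    0   -2    0    2
    C  -2   -1    0    0    0
    D   1    4    4    0    0
    E   0   -2    0    3    0
    F   1    0    0   -3    0

Candidate y = [2, 2, 2, 1, 1, 3]; check y·C column-wise:
  col T0: 2·0 + 2·0 + 2·-2 + 1·1 + 1·0 + 3·1 = 0
  col T1: 2·0 + 2·0 + 2·-1 + 1·4 + 1·-2 + 3·0 = 0
  col T2: 2·0 + 2·-2 + 2·0 + 1·4 + 1·0 + 3·0 = 0
  col T3: 2·3 + 2·0 + 2·0 + 1·0 + 1·3 + 3·-3 = 0
  col T4: 2·-2 + 2·2 + 2·0 + 1·0 + 1·0 + 3·0 = 0

y = (A:2, B:2, C:2, D:1, E:1, F:3)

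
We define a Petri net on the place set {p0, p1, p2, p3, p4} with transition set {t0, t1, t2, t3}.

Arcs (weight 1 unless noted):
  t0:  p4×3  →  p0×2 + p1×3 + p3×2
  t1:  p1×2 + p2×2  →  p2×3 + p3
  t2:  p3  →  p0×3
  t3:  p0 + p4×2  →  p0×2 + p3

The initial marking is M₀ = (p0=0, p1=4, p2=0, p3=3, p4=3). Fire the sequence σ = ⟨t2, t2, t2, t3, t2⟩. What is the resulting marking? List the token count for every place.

(p0=13, p1=4, p2=0, p3=0, p4=1)

step 1: fire t2:  (p0=0, p1=4, p2=0, p3=3, p4=3) → (p0=3, p1=4, p2=0, p3=2, p4=3)
step 2: fire t2:  (p0=3, p1=4, p2=0, p3=2, p4=3) → (p0=6, p1=4, p2=0, p3=1, p4=3)
step 3: fire t2:  (p0=6, p1=4, p2=0, p3=1, p4=3) → (p0=9, p1=4, p2=0, p3=0, p4=3)
step 4: fire t3:  (p0=9, p1=4, p2=0, p3=0, p4=3) → (p0=10, p1=4, p2=0, p3=1, p4=1)
step 5: fire t2:  (p0=10, p1=4, p2=0, p3=1, p4=1) → (p0=13, p1=4, p2=0, p3=0, p4=1)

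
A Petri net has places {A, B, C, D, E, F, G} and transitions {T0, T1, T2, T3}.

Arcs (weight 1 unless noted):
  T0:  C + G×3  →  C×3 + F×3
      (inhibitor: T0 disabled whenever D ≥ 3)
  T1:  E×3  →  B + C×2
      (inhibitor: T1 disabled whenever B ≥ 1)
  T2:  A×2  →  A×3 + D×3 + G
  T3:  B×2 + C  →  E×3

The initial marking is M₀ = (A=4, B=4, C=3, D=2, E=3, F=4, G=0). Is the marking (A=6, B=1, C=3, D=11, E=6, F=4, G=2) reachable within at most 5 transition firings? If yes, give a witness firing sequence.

depth 0: 1 marking
depth 1: 3 markings reached so far
depth 2: 6 markings reached so far
depth 3: 10 markings reached so far
depth 4: 14 markings reached so far
depth 5: 18 markings reached so far
target is not among the 18 markings reachable within 5 steps

NO — not reachable within 5 firings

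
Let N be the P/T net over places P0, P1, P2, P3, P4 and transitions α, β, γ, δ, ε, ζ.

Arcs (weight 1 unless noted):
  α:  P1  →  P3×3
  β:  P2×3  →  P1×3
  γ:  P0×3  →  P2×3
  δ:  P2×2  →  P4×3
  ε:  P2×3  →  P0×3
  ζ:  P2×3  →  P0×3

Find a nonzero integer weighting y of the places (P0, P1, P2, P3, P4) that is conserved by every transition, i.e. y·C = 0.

y = (P0:3, P1:3, P2:3, P3:1, P4:2)

Incidence matrix C (rows=places, cols=transitions):
        α    β    γ    δ    ε    ζ
   P0   0    0   -3    0    3    3
   P1  -1    3    0    0    0    0
   P2   0   -3    3   -2   -3   -3
   P3   3    0    0    0    0    0
   P4   0    0    0    3    0    0

Candidate y = [3, 3, 3, 1, 2]; check y·C column-wise:
  col α: 3·0 + 3·-1 + 3·0 + 1·3 + 2·0 = 0
  col β: 3·0 + 3·3 + 3·-3 + 1·0 + 2·0 = 0
  col γ: 3·-3 + 3·0 + 3·3 + 1·0 + 2·0 = 0
  col δ: 3·0 + 3·0 + 3·-2 + 1·0 + 2·3 = 0
  col ε: 3·3 + 3·0 + 3·-3 + 1·0 + 2·0 = 0
  col ζ: 3·3 + 3·0 + 3·-3 + 1·0 + 2·0 = 0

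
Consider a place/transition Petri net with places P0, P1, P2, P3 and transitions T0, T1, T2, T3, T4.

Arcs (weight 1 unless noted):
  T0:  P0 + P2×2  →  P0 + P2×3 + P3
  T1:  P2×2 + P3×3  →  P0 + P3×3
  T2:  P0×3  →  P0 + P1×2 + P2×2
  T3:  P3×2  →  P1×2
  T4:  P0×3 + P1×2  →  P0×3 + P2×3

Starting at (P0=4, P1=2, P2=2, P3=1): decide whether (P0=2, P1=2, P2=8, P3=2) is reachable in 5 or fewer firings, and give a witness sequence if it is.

step 1: fire T0:  (P0=4, P1=2, P2=2, P3=1) → (P0=4, P1=2, P2=3, P3=2)
step 2: fire T4:  (P0=4, P1=2, P2=3, P3=2) → (P0=4, P1=0, P2=6, P3=2)
step 3: fire T2:  (P0=4, P1=0, P2=6, P3=2) → (P0=2, P1=2, P2=8, P3=2)

YES — reachable via ⟨T0, T4, T2⟩ (3 firings)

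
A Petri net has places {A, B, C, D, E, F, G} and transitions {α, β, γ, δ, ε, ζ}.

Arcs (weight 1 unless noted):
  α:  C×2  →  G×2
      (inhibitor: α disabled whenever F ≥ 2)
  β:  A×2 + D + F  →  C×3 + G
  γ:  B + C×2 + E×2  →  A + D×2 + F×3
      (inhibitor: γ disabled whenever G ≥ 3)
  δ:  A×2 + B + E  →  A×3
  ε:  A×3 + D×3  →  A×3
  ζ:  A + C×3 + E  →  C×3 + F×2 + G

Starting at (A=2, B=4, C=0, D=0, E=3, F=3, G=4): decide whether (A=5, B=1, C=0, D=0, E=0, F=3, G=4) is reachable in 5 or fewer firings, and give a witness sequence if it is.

YES — reachable via ⟨δ, δ, δ⟩ (3 firings)

step 1: fire δ:  (A=2, B=4, C=0, D=0, E=3, F=3, G=4) → (A=3, B=3, C=0, D=0, E=2, F=3, G=4)
step 2: fire δ:  (A=3, B=3, C=0, D=0, E=2, F=3, G=4) → (A=4, B=2, C=0, D=0, E=1, F=3, G=4)
step 3: fire δ:  (A=4, B=2, C=0, D=0, E=1, F=3, G=4) → (A=5, B=1, C=0, D=0, E=0, F=3, G=4)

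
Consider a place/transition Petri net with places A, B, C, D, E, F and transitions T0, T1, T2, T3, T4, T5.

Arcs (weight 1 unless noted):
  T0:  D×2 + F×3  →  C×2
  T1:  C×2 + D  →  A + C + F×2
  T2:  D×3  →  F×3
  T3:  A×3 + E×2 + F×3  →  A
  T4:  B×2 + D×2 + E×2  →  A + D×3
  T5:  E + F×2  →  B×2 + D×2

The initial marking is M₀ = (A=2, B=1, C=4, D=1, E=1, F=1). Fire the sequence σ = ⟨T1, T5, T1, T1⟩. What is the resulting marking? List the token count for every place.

step 1: fire T1:  (A=2, B=1, C=4, D=1, E=1, F=1) → (A=3, B=1, C=3, D=0, E=1, F=3)
step 2: fire T5:  (A=3, B=1, C=3, D=0, E=1, F=3) → (A=3, B=3, C=3, D=2, E=0, F=1)
step 3: fire T1:  (A=3, B=3, C=3, D=2, E=0, F=1) → (A=4, B=3, C=2, D=1, E=0, F=3)
step 4: fire T1:  (A=4, B=3, C=2, D=1, E=0, F=3) → (A=5, B=3, C=1, D=0, E=0, F=5)

(A=5, B=3, C=1, D=0, E=0, F=5)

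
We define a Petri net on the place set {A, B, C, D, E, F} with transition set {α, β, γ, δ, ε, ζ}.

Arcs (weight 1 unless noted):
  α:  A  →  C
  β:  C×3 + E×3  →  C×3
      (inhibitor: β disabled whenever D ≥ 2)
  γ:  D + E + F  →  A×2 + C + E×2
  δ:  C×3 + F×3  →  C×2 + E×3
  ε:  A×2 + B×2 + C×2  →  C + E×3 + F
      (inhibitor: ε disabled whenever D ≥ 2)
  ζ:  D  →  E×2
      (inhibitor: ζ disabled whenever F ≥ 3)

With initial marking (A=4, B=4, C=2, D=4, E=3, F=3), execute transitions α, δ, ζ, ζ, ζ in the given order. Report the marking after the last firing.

(A=3, B=4, C=2, D=1, E=12, F=0)

step 1: fire α:  (A=4, B=4, C=2, D=4, E=3, F=3) → (A=3, B=4, C=3, D=4, E=3, F=3)
step 2: fire δ:  (A=3, B=4, C=3, D=4, E=3, F=3) → (A=3, B=4, C=2, D=4, E=6, F=0)
step 3: fire ζ:  (A=3, B=4, C=2, D=4, E=6, F=0) → (A=3, B=4, C=2, D=3, E=8, F=0)
step 4: fire ζ:  (A=3, B=4, C=2, D=3, E=8, F=0) → (A=3, B=4, C=2, D=2, E=10, F=0)
step 5: fire ζ:  (A=3, B=4, C=2, D=2, E=10, F=0) → (A=3, B=4, C=2, D=1, E=12, F=0)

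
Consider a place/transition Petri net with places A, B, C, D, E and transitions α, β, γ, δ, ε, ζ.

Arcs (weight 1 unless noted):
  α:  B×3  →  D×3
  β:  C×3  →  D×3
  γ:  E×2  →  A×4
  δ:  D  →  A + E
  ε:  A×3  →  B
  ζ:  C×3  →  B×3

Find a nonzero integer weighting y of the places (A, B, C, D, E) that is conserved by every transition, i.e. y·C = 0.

y = (A:1, B:3, C:3, D:3, E:2)

Incidence matrix C (rows=places, cols=transitions):
        α    β    γ    δ    ε    ζ
    A   0    0    4    1   -3    0
    B  -3    0    0    0    1    3
    C   0   -3    0    0    0   -3
    D   3    3    0   -1    0    0
    E   0    0   -2    1    0    0

Candidate y = [1, 3, 3, 3, 2]; check y·C column-wise:
  col α: 1·0 + 3·-3 + 3·0 + 3·3 + 2·0 = 0
  col β: 1·0 + 3·0 + 3·-3 + 3·3 + 2·0 = 0
  col γ: 1·4 + 3·0 + 3·0 + 3·0 + 2·-2 = 0
  col δ: 1·1 + 3·0 + 3·0 + 3·-1 + 2·1 = 0
  col ε: 1·-3 + 3·1 + 3·0 + 3·0 + 2·0 = 0
  col ζ: 1·0 + 3·3 + 3·-3 + 3·0 + 2·0 = 0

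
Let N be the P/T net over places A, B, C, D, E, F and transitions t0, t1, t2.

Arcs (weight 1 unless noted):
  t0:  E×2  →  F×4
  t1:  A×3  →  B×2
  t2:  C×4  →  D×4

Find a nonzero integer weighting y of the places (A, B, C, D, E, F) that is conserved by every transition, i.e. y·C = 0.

y = (A:2, B:3, C:0, D:0, E:0, F:0)

Incidence matrix C (rows=places, cols=transitions):
       t0   t1   t2
    A   0   -3    0
    B   0    2    0
    C   0    0   -4
    D   0    0    4
    E  -2    0    0
    F   4    0    0

Candidate y = [2, 3, 0, 0, 0, 0]; check y·C column-wise:
  col t0: 2·0 + 3·0 + 0·-2 + 0·4 = 0
  col t1: 2·-3 + 3·2 = 0
  col t2: 2·0 + 3·0 + 0·-4 + 0·4 = 0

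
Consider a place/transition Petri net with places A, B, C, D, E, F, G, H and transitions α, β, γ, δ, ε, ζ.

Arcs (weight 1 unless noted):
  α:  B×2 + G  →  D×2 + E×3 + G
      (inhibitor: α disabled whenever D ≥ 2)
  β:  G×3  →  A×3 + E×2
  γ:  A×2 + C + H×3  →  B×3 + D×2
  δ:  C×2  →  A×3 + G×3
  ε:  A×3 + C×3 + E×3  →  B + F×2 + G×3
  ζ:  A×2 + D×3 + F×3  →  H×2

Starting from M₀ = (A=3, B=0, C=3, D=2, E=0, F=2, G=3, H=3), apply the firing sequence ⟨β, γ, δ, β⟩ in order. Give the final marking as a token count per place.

(A=10, B=3, C=0, D=4, E=4, F=2, G=0, H=0)

step 1: fire β:  (A=3, B=0, C=3, D=2, E=0, F=2, G=3, H=3) → (A=6, B=0, C=3, D=2, E=2, F=2, G=0, H=3)
step 2: fire γ:  (A=6, B=0, C=3, D=2, E=2, F=2, G=0, H=3) → (A=4, B=3, C=2, D=4, E=2, F=2, G=0, H=0)
step 3: fire δ:  (A=4, B=3, C=2, D=4, E=2, F=2, G=0, H=0) → (A=7, B=3, C=0, D=4, E=2, F=2, G=3, H=0)
step 4: fire β:  (A=7, B=3, C=0, D=4, E=2, F=2, G=3, H=0) → (A=10, B=3, C=0, D=4, E=4, F=2, G=0, H=0)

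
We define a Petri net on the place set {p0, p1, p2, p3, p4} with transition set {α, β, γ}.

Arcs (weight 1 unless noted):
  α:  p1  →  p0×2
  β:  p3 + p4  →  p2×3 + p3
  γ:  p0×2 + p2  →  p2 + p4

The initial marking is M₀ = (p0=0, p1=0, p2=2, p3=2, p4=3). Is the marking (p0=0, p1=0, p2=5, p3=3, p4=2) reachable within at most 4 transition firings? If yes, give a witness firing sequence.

depth 0: 1 marking
depth 1: 2 markings reached so far
depth 2: 3 markings reached so far
depth 3: 4 markings reached so far
depth 4: 4 markings reached so far
(frontier empty at depth 4; search complete)
target is not among the 4 markings reachable within 4 steps

NO — not reachable within 4 firings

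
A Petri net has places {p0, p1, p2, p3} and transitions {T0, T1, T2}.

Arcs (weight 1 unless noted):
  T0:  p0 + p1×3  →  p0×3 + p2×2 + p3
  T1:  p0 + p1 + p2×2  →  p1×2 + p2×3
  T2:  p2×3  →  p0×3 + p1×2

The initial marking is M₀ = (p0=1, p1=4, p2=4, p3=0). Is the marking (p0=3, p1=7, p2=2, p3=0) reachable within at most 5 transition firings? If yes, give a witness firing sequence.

step 1: fire T1:  (p0=1, p1=4, p2=4, p3=0) → (p0=0, p1=5, p2=5, p3=0)
step 2: fire T2:  (p0=0, p1=5, p2=5, p3=0) → (p0=3, p1=7, p2=2, p3=0)

YES — reachable via ⟨T1, T2⟩ (2 firings)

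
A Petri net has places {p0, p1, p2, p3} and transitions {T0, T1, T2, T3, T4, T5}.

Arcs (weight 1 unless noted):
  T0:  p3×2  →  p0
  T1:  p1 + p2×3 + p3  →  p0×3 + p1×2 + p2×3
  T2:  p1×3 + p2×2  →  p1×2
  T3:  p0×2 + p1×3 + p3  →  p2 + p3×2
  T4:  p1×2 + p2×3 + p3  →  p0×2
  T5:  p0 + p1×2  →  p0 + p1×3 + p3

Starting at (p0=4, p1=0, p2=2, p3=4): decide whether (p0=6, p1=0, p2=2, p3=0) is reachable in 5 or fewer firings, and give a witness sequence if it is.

YES — reachable via ⟨T0, T0⟩ (2 firings)

step 1: fire T0:  (p0=4, p1=0, p2=2, p3=4) → (p0=5, p1=0, p2=2, p3=2)
step 2: fire T0:  (p0=5, p1=0, p2=2, p3=2) → (p0=6, p1=0, p2=2, p3=0)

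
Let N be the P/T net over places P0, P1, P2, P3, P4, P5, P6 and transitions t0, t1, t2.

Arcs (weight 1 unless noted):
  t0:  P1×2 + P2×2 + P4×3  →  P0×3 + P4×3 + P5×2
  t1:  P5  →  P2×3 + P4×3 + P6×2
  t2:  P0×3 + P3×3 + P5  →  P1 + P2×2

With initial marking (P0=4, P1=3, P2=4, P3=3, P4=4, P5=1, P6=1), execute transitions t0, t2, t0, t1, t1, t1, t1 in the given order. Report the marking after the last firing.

(P0=7, P1=0, P2=14, P3=0, P4=16, P5=0, P6=9)

step 1: fire t0:  (P0=4, P1=3, P2=4, P3=3, P4=4, P5=1, P6=1) → (P0=7, P1=1, P2=2, P3=3, P4=4, P5=3, P6=1)
step 2: fire t2:  (P0=7, P1=1, P2=2, P3=3, P4=4, P5=3, P6=1) → (P0=4, P1=2, P2=4, P3=0, P4=4, P5=2, P6=1)
step 3: fire t0:  (P0=4, P1=2, P2=4, P3=0, P4=4, P5=2, P6=1) → (P0=7, P1=0, P2=2, P3=0, P4=4, P5=4, P6=1)
step 4: fire t1:  (P0=7, P1=0, P2=2, P3=0, P4=4, P5=4, P6=1) → (P0=7, P1=0, P2=5, P3=0, P4=7, P5=3, P6=3)
step 5: fire t1:  (P0=7, P1=0, P2=5, P3=0, P4=7, P5=3, P6=3) → (P0=7, P1=0, P2=8, P3=0, P4=10, P5=2, P6=5)
step 6: fire t1:  (P0=7, P1=0, P2=8, P3=0, P4=10, P5=2, P6=5) → (P0=7, P1=0, P2=11, P3=0, P4=13, P5=1, P6=7)
step 7: fire t1:  (P0=7, P1=0, P2=11, P3=0, P4=13, P5=1, P6=7) → (P0=7, P1=0, P2=14, P3=0, P4=16, P5=0, P6=9)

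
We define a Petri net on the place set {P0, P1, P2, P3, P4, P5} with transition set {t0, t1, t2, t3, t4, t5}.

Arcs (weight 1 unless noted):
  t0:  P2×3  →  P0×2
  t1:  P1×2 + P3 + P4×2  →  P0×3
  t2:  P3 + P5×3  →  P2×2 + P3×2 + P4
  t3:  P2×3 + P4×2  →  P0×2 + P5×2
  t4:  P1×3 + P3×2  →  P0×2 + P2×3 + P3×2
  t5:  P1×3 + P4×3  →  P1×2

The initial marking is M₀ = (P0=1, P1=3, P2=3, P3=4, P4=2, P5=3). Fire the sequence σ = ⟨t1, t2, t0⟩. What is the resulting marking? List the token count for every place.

step 1: fire t1:  (P0=1, P1=3, P2=3, P3=4, P4=2, P5=3) → (P0=4, P1=1, P2=3, P3=3, P4=0, P5=3)
step 2: fire t2:  (P0=4, P1=1, P2=3, P3=3, P4=0, P5=3) → (P0=4, P1=1, P2=5, P3=4, P4=1, P5=0)
step 3: fire t0:  (P0=4, P1=1, P2=5, P3=4, P4=1, P5=0) → (P0=6, P1=1, P2=2, P3=4, P4=1, P5=0)

(P0=6, P1=1, P2=2, P3=4, P4=1, P5=0)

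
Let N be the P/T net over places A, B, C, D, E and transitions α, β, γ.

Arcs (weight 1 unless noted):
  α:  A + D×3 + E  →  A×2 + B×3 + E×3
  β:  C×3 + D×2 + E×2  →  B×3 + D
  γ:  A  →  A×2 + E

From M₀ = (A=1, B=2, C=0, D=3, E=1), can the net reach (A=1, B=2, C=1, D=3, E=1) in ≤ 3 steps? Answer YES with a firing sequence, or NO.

depth 0: 1 marking
depth 1: 3 markings reached so far
depth 2: 5 markings reached so far
depth 3: 7 markings reached so far
target is not among the 7 markings reachable within 3 steps

NO — not reachable within 3 firings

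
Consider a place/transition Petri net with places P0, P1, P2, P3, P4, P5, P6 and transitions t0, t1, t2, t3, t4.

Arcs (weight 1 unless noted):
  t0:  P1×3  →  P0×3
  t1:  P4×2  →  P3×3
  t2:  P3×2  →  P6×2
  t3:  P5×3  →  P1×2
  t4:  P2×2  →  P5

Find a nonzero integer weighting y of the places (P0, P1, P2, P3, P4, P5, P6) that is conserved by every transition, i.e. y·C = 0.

y = (P0:3, P1:3, P2:1, P3:0, P4:0, P5:2, P6:0)

Incidence matrix C (rows=places, cols=transitions):
       t0   t1   t2   t3   t4
   P0   3    0    0    0    0
   P1  -3    0    0    2    0
   P2   0    0    0    0   -2
   P3   0    3   -2    0    0
   P4   0   -2    0    0    0
   P5   0    0    0   -3    1
   P6   0    0    2    0    0

Candidate y = [3, 3, 1, 0, 0, 2, 0]; check y·C column-wise:
  col t0: 3·3 + 3·-3 + 1·0 + 2·0 = 0
  col t1: 3·0 + 3·0 + 1·0 + 0·3 + 0·-2 + 2·0 = 0
  col t2: 3·0 + 3·0 + 1·0 + 0·-2 + 2·0 + 0·2 = 0
  col t3: 3·0 + 3·2 + 1·0 + 2·-3 = 0
  col t4: 3·0 + 3·0 + 1·-2 + 2·1 = 0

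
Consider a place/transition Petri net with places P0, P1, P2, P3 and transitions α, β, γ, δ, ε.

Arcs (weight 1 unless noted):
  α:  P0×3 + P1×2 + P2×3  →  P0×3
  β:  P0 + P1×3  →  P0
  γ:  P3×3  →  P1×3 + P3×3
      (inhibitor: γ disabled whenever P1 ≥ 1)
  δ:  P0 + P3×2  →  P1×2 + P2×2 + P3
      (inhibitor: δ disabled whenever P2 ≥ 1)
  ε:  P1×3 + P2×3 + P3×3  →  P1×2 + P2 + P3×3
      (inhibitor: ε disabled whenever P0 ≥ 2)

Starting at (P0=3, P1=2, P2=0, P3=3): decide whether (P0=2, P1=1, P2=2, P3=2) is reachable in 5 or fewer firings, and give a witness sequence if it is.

step 1: fire δ:  (P0=3, P1=2, P2=0, P3=3) → (P0=2, P1=4, P2=2, P3=2)
step 2: fire β:  (P0=2, P1=4, P2=2, P3=2) → (P0=2, P1=1, P2=2, P3=2)

YES — reachable via ⟨δ, β⟩ (2 firings)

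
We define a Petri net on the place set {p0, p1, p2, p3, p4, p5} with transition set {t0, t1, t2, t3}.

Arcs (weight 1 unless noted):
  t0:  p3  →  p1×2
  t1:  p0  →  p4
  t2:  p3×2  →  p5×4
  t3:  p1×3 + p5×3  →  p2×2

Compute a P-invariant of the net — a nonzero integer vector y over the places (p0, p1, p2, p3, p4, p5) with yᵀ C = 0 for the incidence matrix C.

y = (p0:1, p1:0, p2:0, p3:0, p4:1, p5:0)

Incidence matrix C (rows=places, cols=transitions):
       t0   t1   t2   t3
   p0   0   -1    0    0
   p1   2    0    0   -3
   p2   0    0    0    2
   p3  -1    0   -2    0
   p4   0    1    0    0
   p5   0    0    4   -3

Candidate y = [1, 0, 0, 0, 1, 0]; check y·C column-wise:
  col t0: 1·0 + 0·2 + 0·-1 + 1·0 = 0
  col t1: 1·-1 + 1·1 = 0
  col t2: 1·0 + 0·-2 + 1·0 + 0·4 = 0
  col t3: 1·0 + 0·-3 + 0·2 + 1·0 + 0·-3 = 0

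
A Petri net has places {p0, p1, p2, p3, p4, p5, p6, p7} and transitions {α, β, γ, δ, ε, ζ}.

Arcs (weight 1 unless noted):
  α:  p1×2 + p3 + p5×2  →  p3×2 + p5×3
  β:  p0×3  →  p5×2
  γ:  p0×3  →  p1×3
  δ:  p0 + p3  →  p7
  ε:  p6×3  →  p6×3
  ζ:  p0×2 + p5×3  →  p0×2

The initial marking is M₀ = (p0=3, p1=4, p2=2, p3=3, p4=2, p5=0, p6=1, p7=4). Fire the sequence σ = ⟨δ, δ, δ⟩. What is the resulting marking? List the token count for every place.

step 1: fire δ:  (p0=3, p1=4, p2=2, p3=3, p4=2, p5=0, p6=1, p7=4) → (p0=2, p1=4, p2=2, p3=2, p4=2, p5=0, p6=1, p7=5)
step 2: fire δ:  (p0=2, p1=4, p2=2, p3=2, p4=2, p5=0, p6=1, p7=5) → (p0=1, p1=4, p2=2, p3=1, p4=2, p5=0, p6=1, p7=6)
step 3: fire δ:  (p0=1, p1=4, p2=2, p3=1, p4=2, p5=0, p6=1, p7=6) → (p0=0, p1=4, p2=2, p3=0, p4=2, p5=0, p6=1, p7=7)

(p0=0, p1=4, p2=2, p3=0, p4=2, p5=0, p6=1, p7=7)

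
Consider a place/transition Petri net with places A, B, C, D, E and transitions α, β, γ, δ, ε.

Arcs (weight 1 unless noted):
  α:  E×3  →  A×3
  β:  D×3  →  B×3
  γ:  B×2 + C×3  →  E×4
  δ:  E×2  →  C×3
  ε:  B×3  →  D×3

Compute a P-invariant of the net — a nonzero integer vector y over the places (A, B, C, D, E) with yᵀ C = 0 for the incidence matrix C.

Incidence matrix C (rows=places, cols=transitions):
        α    β    γ    δ    ε
    A   3    0    0    0    0
    B   0    3   -2    0   -3
    C   0    0   -3    3    0
    D   0   -3    0    0    3
    E  -3    0    4   -2    0

Candidate y = [3, 3, 2, 3, 3]; check y·C column-wise:
  col α: 3·3 + 3·0 + 2·0 + 3·0 + 3·-3 = 0
  col β: 3·0 + 3·3 + 2·0 + 3·-3 + 3·0 = 0
  col γ: 3·0 + 3·-2 + 2·-3 + 3·0 + 3·4 = 0
  col δ: 3·0 + 3·0 + 2·3 + 3·0 + 3·-2 = 0
  col ε: 3·0 + 3·-3 + 2·0 + 3·3 + 3·0 = 0

y = (A:3, B:3, C:2, D:3, E:3)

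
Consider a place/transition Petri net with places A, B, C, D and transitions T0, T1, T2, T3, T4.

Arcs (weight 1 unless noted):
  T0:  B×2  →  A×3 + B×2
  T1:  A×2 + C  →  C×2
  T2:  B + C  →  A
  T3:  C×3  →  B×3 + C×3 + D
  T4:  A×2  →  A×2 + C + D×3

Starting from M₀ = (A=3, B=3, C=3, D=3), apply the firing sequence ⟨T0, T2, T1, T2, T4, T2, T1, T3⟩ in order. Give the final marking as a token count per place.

(A=5, B=3, C=3, D=7)

step 1: fire T0:  (A=3, B=3, C=3, D=3) → (A=6, B=3, C=3, D=3)
step 2: fire T2:  (A=6, B=3, C=3, D=3) → (A=7, B=2, C=2, D=3)
step 3: fire T1:  (A=7, B=2, C=2, D=3) → (A=5, B=2, C=3, D=3)
step 4: fire T2:  (A=5, B=2, C=3, D=3) → (A=6, B=1, C=2, D=3)
step 5: fire T4:  (A=6, B=1, C=2, D=3) → (A=6, B=1, C=3, D=6)
step 6: fire T2:  (A=6, B=1, C=3, D=6) → (A=7, B=0, C=2, D=6)
step 7: fire T1:  (A=7, B=0, C=2, D=6) → (A=5, B=0, C=3, D=6)
step 8: fire T3:  (A=5, B=0, C=3, D=6) → (A=5, B=3, C=3, D=7)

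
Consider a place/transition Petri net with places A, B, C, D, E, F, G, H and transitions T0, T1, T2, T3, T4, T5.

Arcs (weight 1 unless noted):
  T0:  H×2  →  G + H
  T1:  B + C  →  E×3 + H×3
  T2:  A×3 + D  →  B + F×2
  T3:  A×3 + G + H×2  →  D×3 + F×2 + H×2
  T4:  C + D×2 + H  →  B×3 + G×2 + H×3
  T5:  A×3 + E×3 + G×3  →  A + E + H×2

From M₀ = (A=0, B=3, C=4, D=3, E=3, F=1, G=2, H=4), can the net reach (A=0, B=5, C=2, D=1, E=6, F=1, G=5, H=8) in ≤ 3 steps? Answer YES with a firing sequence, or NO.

step 1: fire T0:  (A=0, B=3, C=4, D=3, E=3, F=1, G=2, H=4) → (A=0, B=3, C=4, D=3, E=3, F=1, G=3, H=3)
step 2: fire T1:  (A=0, B=3, C=4, D=3, E=3, F=1, G=3, H=3) → (A=0, B=2, C=3, D=3, E=6, F=1, G=3, H=6)
step 3: fire T4:  (A=0, B=2, C=3, D=3, E=6, F=1, G=3, H=6) → (A=0, B=5, C=2, D=1, E=6, F=1, G=5, H=8)

YES — reachable via ⟨T0, T1, T4⟩ (3 firings)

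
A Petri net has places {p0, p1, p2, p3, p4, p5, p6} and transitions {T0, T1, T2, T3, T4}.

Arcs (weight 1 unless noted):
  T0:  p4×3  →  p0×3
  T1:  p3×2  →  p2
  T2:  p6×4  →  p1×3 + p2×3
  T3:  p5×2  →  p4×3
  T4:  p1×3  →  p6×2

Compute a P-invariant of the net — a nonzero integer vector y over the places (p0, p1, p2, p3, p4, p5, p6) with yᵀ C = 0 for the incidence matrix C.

Incidence matrix C (rows=places, cols=transitions):
       T0   T1   T2   T3   T4
   p0   3    0    0    0    0
   p1   0    0    3    0   -3
   p2   0    1    3    0    0
   p3   0   -2    0    0    0
   p4  -3    0    0    3    0
   p5   0    0    0   -2    0
   p6   0    0   -4    0    2

Candidate y = [2, 0, 0, 0, 2, 3, 0]; check y·C column-wise:
  col T0: 2·3 + 2·-3 + 3·0 = 0
  col T1: 2·0 + 0·1 + 0·-2 + 2·0 + 3·0 = 0
  col T2: 2·0 + 0·3 + 0·3 + 2·0 + 3·0 + 0·-4 = 0
  col T3: 2·0 + 2·3 + 3·-2 = 0
  col T4: 2·0 + 0·-3 + 2·0 + 3·0 + 0·2 = 0

y = (p0:2, p1:0, p2:0, p3:0, p4:2, p5:3, p6:0)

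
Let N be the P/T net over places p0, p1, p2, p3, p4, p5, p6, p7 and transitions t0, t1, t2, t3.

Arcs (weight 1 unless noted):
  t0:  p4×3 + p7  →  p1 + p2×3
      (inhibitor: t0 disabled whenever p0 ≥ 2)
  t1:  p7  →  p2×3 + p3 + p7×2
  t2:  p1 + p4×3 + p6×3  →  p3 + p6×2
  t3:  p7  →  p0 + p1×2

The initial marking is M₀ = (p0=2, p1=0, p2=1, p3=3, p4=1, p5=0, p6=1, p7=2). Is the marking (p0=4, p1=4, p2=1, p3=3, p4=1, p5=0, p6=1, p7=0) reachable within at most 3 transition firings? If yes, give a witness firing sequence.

step 1: fire t3:  (p0=2, p1=0, p2=1, p3=3, p4=1, p5=0, p6=1, p7=2) → (p0=3, p1=2, p2=1, p3=3, p4=1, p5=0, p6=1, p7=1)
step 2: fire t3:  (p0=3, p1=2, p2=1, p3=3, p4=1, p5=0, p6=1, p7=1) → (p0=4, p1=4, p2=1, p3=3, p4=1, p5=0, p6=1, p7=0)

YES — reachable via ⟨t3, t3⟩ (2 firings)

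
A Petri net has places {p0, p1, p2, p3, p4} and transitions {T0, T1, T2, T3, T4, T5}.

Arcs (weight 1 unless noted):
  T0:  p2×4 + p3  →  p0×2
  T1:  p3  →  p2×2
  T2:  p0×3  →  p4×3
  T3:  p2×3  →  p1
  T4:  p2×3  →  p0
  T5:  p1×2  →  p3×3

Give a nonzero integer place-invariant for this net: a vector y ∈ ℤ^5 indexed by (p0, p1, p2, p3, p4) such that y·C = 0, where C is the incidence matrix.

y = (p0:3, p1:3, p2:1, p3:2, p4:3)

Incidence matrix C (rows=places, cols=transitions):
       T0   T1   T2   T3   T4   T5
   p0   2    0   -3    0    1    0
   p1   0    0    0    1    0   -2
   p2  -4    2    0   -3   -3    0
   p3  -1   -1    0    0    0    3
   p4   0    0    3    0    0    0

Candidate y = [3, 3, 1, 2, 3]; check y·C column-wise:
  col T0: 3·2 + 3·0 + 1·-4 + 2·-1 + 3·0 = 0
  col T1: 3·0 + 3·0 + 1·2 + 2·-1 + 3·0 = 0
  col T2: 3·-3 + 3·0 + 1·0 + 2·0 + 3·3 = 0
  col T3: 3·0 + 3·1 + 1·-3 + 2·0 + 3·0 = 0
  col T4: 3·1 + 3·0 + 1·-3 + 2·0 + 3·0 = 0
  col T5: 3·0 + 3·-2 + 1·0 + 2·3 + 3·0 = 0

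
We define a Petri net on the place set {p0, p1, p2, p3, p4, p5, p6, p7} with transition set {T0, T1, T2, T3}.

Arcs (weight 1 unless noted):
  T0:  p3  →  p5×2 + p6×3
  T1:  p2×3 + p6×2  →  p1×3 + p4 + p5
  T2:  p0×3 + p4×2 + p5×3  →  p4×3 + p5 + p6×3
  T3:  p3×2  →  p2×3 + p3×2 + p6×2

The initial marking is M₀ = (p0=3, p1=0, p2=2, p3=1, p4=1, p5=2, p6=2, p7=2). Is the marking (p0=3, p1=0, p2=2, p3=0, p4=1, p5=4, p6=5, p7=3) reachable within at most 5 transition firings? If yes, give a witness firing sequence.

depth 0: 1 marking
depth 1: 2 markings reached so far
depth 2: 2 markings reached so far
(frontier empty at depth 2; search complete)
target is not among the 2 markings reachable within 5 steps

NO — not reachable within 5 firings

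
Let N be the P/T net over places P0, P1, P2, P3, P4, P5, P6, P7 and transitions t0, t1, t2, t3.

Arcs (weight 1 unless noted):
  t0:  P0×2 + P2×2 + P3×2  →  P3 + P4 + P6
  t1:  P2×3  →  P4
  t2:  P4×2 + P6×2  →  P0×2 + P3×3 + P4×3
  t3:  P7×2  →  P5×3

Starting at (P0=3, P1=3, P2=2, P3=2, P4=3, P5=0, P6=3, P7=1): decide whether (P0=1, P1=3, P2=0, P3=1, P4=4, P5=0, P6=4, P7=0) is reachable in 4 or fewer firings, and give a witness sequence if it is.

depth 0: 1 marking
depth 1: 3 markings reached so far
depth 2: 4 markings reached so far
depth 3: 5 markings reached so far
depth 4: 5 markings reached so far
(frontier empty at depth 4; search complete)
target is not among the 5 markings reachable within 4 steps

NO — not reachable within 4 firings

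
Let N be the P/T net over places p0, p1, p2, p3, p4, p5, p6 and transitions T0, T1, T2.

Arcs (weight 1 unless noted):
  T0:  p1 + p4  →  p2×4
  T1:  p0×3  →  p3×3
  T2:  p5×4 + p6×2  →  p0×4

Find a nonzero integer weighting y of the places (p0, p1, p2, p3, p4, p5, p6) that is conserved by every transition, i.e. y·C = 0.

Incidence matrix C (rows=places, cols=transitions):
       T0   T1   T2
   p0   0   -3    4
   p1  -1    0    0
   p2   4    0    0
   p3   0    3    0
   p4  -1    0    0
   p5   0    0   -4
   p6   0    0   -2

Candidate y = [0, 4, 1, 0, 0, 0, 0]; check y·C column-wise:
  col T0: 4·-1 + 1·4 + 0·-1 = 0
  col T1: 0·-3 + 4·0 + 1·0 + 0·3 = 0
  col T2: 0·4 + 4·0 + 1·0 + 0·-4 + 0·-2 = 0

y = (p0:0, p1:4, p2:1, p3:0, p4:0, p5:0, p6:0)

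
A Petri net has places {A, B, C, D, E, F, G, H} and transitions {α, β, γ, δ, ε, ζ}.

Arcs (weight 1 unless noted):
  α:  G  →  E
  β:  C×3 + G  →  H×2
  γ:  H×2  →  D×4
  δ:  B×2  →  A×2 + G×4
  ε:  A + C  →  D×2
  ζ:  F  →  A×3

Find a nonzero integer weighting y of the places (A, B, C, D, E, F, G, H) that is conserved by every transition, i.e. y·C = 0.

Incidence matrix C (rows=places, cols=transitions):
        α    β    γ    δ    ε    ζ
    A   0    0    0    2   -1    3
    B   0    0    0   -2    0    0
    C   0   -3    0    0   -1    0
    D   0    0    4    0    2    0
    E   1    0    0    0    0    0
    F   0    0    0    0    0   -1
    G  -1   -1    0    4    0    0
    H   0    2   -2    0    0    0

Candidate y = [1, 7, -1, 0, 3, 3, 3, 0]; check y·C column-wise:
  col α: 1·0 + 7·0 + -1·0 + 3·1 + 3·0 + 3·-1 = 0
  col β: 1·0 + 7·0 + -1·-3 + 3·0 + 3·0 + 3·-1 + 0·2 = 0
  col γ: 1·0 + 7·0 + -1·0 + 0·4 + 3·0 + 3·0 + 3·0 + 0·-2 = 0
  col δ: 1·2 + 7·-2 + -1·0 + 3·0 + 3·0 + 3·4 = 0
  col ε: 1·-1 + 7·0 + -1·-1 + 0·2 + 3·0 + 3·0 + 3·0 = 0
  col ζ: 1·3 + 7·0 + -1·0 + 3·0 + 3·-1 + 3·0 = 0

y = (A:1, B:7, C:-1, D:0, E:3, F:3, G:3, H:0)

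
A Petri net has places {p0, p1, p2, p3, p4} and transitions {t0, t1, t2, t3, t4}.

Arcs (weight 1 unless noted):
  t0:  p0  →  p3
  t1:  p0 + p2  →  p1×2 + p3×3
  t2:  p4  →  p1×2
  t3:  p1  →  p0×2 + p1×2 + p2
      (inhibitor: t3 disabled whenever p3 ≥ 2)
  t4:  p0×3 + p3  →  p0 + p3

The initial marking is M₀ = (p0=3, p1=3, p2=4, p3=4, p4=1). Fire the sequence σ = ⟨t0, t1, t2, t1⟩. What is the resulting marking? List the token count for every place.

step 1: fire t0:  (p0=3, p1=3, p2=4, p3=4, p4=1) → (p0=2, p1=3, p2=4, p3=5, p4=1)
step 2: fire t1:  (p0=2, p1=3, p2=4, p3=5, p4=1) → (p0=1, p1=5, p2=3, p3=8, p4=1)
step 3: fire t2:  (p0=1, p1=5, p2=3, p3=8, p4=1) → (p0=1, p1=7, p2=3, p3=8, p4=0)
step 4: fire t1:  (p0=1, p1=7, p2=3, p3=8, p4=0) → (p0=0, p1=9, p2=2, p3=11, p4=0)

(p0=0, p1=9, p2=2, p3=11, p4=0)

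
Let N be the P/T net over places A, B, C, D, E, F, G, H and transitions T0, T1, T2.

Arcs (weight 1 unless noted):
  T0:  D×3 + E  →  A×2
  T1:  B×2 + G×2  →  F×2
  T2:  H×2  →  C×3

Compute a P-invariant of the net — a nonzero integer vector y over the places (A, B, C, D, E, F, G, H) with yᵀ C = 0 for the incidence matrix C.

y = (A:3, B:0, C:0, D:2, E:0, F:0, G:0, H:0)

Incidence matrix C (rows=places, cols=transitions):
       T0   T1   T2
    A   2    0    0
    B   0   -2    0
    C   0    0    3
    D  -3    0    0
    E  -1    0    0
    F   0    2    0
    G   0   -2    0
    H   0    0   -2

Candidate y = [3, 0, 0, 2, 0, 0, 0, 0]; check y·C column-wise:
  col T0: 3·2 + 2·-3 + 0·-1 = 0
  col T1: 3·0 + 0·-2 + 2·0 + 0·2 + 0·-2 = 0
  col T2: 3·0 + 0·3 + 2·0 + 0·-2 = 0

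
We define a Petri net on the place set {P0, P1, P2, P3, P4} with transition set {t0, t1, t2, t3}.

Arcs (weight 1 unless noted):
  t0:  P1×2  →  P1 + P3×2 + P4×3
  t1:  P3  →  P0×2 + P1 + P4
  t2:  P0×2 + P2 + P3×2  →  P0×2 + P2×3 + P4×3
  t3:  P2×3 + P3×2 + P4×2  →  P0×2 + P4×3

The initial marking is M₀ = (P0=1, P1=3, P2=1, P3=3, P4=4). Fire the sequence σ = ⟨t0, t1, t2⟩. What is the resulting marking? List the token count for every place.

(P0=3, P1=3, P2=3, P3=2, P4=11)

step 1: fire t0:  (P0=1, P1=3, P2=1, P3=3, P4=4) → (P0=1, P1=2, P2=1, P3=5, P4=7)
step 2: fire t1:  (P0=1, P1=2, P2=1, P3=5, P4=7) → (P0=3, P1=3, P2=1, P3=4, P4=8)
step 3: fire t2:  (P0=3, P1=3, P2=1, P3=4, P4=8) → (P0=3, P1=3, P2=3, P3=2, P4=11)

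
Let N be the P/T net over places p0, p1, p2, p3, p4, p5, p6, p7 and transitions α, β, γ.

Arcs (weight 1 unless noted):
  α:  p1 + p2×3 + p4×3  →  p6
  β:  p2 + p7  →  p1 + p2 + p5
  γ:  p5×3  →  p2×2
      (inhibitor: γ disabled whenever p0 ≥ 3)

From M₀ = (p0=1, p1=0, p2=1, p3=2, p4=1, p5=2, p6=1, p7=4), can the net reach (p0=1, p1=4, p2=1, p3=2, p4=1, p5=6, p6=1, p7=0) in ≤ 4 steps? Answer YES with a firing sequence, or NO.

step 1: fire β:  (p0=1, p1=0, p2=1, p3=2, p4=1, p5=2, p6=1, p7=4) → (p0=1, p1=1, p2=1, p3=2, p4=1, p5=3, p6=1, p7=3)
step 2: fire β:  (p0=1, p1=1, p2=1, p3=2, p4=1, p5=3, p6=1, p7=3) → (p0=1, p1=2, p2=1, p3=2, p4=1, p5=4, p6=1, p7=2)
step 3: fire β:  (p0=1, p1=2, p2=1, p3=2, p4=1, p5=4, p6=1, p7=2) → (p0=1, p1=3, p2=1, p3=2, p4=1, p5=5, p6=1, p7=1)
step 4: fire β:  (p0=1, p1=3, p2=1, p3=2, p4=1, p5=5, p6=1, p7=1) → (p0=1, p1=4, p2=1, p3=2, p4=1, p5=6, p6=1, p7=0)

YES — reachable via ⟨β, β, β, β⟩ (4 firings)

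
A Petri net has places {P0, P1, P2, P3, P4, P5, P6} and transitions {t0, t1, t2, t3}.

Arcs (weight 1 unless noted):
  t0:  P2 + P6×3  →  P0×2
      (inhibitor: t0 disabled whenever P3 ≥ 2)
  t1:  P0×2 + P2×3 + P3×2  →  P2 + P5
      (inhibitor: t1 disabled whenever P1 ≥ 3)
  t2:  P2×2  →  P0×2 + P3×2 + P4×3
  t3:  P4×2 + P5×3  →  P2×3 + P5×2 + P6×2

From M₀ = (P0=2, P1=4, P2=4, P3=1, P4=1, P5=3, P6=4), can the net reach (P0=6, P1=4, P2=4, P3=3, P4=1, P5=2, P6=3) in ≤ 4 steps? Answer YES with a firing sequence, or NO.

NO — not reachable within 4 firings

depth 0: 1 marking
depth 1: 3 markings reached so far
depth 2: 6 markings reached so far
depth 3: 8 markings reached so far
depth 4: 10 markings reached so far
target is not among the 10 markings reachable within 4 steps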